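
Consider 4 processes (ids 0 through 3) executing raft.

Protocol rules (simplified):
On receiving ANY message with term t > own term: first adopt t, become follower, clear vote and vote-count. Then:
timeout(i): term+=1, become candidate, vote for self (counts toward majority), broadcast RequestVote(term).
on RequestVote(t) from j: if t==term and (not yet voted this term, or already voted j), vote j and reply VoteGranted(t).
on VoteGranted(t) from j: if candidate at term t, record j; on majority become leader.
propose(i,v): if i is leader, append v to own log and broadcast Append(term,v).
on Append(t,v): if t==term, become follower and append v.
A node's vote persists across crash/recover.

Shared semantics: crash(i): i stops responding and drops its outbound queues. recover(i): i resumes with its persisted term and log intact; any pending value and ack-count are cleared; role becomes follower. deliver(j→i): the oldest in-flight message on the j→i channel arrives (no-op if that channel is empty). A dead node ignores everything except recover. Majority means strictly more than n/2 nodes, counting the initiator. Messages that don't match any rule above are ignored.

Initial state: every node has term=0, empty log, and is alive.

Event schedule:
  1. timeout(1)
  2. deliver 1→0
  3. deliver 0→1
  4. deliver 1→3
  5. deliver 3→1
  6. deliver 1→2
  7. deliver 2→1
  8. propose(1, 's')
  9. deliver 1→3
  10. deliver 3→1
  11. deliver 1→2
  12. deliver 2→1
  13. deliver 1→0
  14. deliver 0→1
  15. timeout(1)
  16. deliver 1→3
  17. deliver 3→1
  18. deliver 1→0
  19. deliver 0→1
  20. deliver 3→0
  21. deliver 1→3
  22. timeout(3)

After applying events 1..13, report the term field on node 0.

[1] timeout(1) → N1(cand t1 [-])
[2] deliver 1→0 → N0(foll t1 [-])
[3] deliver 0→1 → ∅
[4] deliver 1→3 → N3(foll t1 [-])
[5] deliver 3→1 → N1(lead t1 [-])
[6] deliver 1→2 → N2(foll t1 [-])
[7] deliver 2→1 → ∅
[8] propose(1,'s') → N1(lead t1 [s])
[9] deliver 1→3 → N3(foll t1 [s])
[10] deliver 3→1 → ∅
[11] deliver 1→2 → N2(foll t1 [s])
[12] deliver 2→1 → ∅
[13] deliver 1→0 → N0(foll t1 [s])

1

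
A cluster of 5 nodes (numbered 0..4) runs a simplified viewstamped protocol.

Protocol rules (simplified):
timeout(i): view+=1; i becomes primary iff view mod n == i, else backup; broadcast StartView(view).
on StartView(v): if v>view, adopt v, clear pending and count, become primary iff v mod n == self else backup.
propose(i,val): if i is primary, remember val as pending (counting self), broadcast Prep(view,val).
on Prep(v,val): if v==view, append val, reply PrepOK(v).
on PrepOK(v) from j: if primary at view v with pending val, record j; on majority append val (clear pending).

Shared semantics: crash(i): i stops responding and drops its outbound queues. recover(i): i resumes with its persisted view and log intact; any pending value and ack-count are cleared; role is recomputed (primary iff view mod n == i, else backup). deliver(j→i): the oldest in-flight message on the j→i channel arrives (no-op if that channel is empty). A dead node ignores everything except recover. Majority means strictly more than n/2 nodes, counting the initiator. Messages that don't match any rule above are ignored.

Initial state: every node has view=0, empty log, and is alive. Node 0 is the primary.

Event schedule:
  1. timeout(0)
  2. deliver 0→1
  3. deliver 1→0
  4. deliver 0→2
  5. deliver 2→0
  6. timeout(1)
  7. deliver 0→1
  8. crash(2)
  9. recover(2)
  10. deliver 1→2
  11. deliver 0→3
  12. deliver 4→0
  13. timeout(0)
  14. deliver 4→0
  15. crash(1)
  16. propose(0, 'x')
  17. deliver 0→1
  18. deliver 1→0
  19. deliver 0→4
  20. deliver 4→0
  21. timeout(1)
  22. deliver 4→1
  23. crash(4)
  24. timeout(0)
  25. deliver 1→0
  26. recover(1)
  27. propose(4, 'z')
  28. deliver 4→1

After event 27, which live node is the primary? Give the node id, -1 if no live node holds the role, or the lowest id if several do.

[1] timeout(0) → N0(back v1 [-])
[2] deliver 0→1 → N1(prim v1 [-])
[3] deliver 1→0 → ∅
[4] deliver 0→2 → N2(back v1 [-])
[5] deliver 2→0 → ∅
[6] timeout(1) → N1(back v2 [-])
[7] deliver 0→1 → ∅
[8] crash(2) → N2(✗back v1 [-])
[9] recover(2) → N2(back v1 [-])
[10] deliver 1→2 → N2(prim v2 [-])
[11] deliver 0→3 → N3(back v1 [-])
[12] deliver 4→0 → ∅
[13] timeout(0) → N0(back v2 [-])
[14] deliver 4→0 → ∅
[15] crash(1) → N1(✗back v2 [-])
[16] propose(0,'x') → ∅
[17] deliver 0→1 → ∅
[18] deliver 1→0 → ∅
[19] deliver 0→4 → N4(back v1 [-])
[20] deliver 4→0 → ∅
[21] timeout(1) → ∅
[22] deliver 4→1 → ∅
[23] crash(4) → N4(✗back v1 [-])
[24] timeout(0) → N0(back v3 [-])
[25] deliver 1→0 → ∅
[26] recover(1) → N1(back v2 [-])
[27] propose(4,'z') → ∅

2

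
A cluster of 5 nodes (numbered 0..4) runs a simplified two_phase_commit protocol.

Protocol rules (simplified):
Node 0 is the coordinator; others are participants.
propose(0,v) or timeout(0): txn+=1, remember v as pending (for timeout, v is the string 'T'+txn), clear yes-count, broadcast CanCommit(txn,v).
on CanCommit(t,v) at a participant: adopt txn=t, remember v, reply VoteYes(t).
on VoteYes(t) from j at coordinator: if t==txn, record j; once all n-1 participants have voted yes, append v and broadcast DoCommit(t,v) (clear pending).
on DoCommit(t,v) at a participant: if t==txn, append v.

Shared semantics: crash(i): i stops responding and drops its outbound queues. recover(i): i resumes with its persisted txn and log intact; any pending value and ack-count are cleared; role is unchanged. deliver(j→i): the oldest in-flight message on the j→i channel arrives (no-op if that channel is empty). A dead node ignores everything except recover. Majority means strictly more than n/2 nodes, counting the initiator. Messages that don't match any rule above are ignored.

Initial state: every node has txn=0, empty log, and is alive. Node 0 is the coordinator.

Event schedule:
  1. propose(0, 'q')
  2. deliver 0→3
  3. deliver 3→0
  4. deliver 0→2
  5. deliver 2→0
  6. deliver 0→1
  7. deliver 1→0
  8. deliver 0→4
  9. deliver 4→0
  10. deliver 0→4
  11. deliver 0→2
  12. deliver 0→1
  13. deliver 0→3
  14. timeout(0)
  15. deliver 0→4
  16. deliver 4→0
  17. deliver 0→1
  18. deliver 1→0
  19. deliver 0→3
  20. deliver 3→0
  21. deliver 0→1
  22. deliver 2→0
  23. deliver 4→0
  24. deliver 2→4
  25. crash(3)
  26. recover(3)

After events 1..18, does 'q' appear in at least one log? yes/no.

yes

1. propose(0,'q'):  <0:coor t1 ->
2. deliver 0→3:  <3:part t1 ->
3. deliver 3→0:  nop
4. deliver 0→2:  <2:part t1 ->
5. deliver 2→0:  nop
6. deliver 0→1:  <1:part t1 ->
7. deliver 1→0:  nop
8. deliver 0→4:  <4:part t1 ->
9. deliver 4→0:  <0:coor t1 q>
10. deliver 0→4:  <4:part t1 q>
11. deliver 0→2:  <2:part t1 q>
12. deliver 0→1:  <1:part t1 q>
13. deliver 0→3:  <3:part t1 q>
14. timeout(0):  <0:coor t2 q>
15. deliver 0→4:  <4:part t2 q>
16. deliver 4→0:  nop
17. deliver 0→1:  <1:part t2 q>
18. deliver 1→0:  nop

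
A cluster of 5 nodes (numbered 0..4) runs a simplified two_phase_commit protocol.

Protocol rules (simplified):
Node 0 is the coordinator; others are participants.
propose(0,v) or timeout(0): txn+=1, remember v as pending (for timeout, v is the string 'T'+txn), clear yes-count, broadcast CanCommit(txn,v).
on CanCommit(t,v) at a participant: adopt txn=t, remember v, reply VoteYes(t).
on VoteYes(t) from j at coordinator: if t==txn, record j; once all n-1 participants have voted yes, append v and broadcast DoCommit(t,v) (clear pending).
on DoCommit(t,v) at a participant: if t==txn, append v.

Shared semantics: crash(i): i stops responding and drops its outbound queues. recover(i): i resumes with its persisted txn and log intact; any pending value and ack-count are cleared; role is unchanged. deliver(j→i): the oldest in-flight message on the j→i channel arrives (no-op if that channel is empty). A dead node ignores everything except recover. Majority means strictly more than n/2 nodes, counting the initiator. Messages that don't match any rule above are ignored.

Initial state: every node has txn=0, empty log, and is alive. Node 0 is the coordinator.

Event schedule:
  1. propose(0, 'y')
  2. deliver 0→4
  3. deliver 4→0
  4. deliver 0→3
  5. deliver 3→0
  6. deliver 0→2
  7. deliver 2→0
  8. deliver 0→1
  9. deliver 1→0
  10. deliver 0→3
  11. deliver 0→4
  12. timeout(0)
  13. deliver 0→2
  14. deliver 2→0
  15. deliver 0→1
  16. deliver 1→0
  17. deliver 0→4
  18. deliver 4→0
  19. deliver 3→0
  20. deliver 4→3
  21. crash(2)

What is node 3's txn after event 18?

1

[1] propose(0,'y') → N0(coor t1 [-])
[2] deliver 0→4 → N4(part t1 [-])
[3] deliver 4→0 → ∅
[4] deliver 0→3 → N3(part t1 [-])
[5] deliver 3→0 → ∅
[6] deliver 0→2 → N2(part t1 [-])
[7] deliver 2→0 → ∅
[8] deliver 0→1 → N1(part t1 [-])
[9] deliver 1→0 → N0(coor t1 [y])
[10] deliver 0→3 → N3(part t1 [y])
[11] deliver 0→4 → N4(part t1 [y])
[12] timeout(0) → N0(coor t2 [y])
[13] deliver 0→2 → N2(part t1 [y])
[14] deliver 2→0 → ∅
[15] deliver 0→1 → N1(part t1 [y])
[16] deliver 1→0 → ∅
[17] deliver 0→4 → N4(part t2 [y])
[18] deliver 4→0 → ∅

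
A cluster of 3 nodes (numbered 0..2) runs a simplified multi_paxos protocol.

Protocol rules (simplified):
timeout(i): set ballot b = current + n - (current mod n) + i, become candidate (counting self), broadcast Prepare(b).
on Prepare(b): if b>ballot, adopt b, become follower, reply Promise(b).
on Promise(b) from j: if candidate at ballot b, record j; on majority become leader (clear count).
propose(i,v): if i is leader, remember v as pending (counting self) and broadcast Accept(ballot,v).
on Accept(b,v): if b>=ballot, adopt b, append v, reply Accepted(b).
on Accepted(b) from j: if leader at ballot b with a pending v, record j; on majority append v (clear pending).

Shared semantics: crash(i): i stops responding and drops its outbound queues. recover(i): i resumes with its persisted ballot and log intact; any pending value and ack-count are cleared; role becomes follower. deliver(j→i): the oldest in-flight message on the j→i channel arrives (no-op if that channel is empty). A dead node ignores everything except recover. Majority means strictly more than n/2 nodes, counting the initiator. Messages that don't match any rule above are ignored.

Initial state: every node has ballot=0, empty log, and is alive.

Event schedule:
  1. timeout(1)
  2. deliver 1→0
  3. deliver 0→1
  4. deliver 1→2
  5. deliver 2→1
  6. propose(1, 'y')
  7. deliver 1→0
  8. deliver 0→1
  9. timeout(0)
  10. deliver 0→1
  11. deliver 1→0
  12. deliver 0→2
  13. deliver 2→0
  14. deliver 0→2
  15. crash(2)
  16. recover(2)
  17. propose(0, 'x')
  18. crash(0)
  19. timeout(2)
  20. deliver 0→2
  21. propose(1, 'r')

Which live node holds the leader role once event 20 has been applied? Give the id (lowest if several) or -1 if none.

-1

1. timeout(1):  <1:cand b4 ->
2. deliver 1→0:  <0:foll b4 ->
3. deliver 0→1:  <1:lead b4 ->
4. deliver 1→2:  <2:foll b4 ->
5. deliver 2→1:  nop
6. propose(1,'y'):  nop
7. deliver 1→0:  <0:foll b4 y>
8. deliver 0→1:  <1:lead b4 y>
9. timeout(0):  <0:cand b6 y>
10. deliver 0→1:  <1:foll b6 y>
11. deliver 1→0:  <0:lead b6 y>
12. deliver 0→2:  <2:foll b6 ->
13. deliver 2→0:  nop
14. deliver 0→2:  nop
15. crash(2):  <2:✗foll b6 ->
16. recover(2):  <2:foll b6 ->
17. propose(0,'x'):  nop
18. crash(0):  <0:✗lead b6 y>
19. timeout(2):  <2:cand b11 ->
20. deliver 0→2:  nop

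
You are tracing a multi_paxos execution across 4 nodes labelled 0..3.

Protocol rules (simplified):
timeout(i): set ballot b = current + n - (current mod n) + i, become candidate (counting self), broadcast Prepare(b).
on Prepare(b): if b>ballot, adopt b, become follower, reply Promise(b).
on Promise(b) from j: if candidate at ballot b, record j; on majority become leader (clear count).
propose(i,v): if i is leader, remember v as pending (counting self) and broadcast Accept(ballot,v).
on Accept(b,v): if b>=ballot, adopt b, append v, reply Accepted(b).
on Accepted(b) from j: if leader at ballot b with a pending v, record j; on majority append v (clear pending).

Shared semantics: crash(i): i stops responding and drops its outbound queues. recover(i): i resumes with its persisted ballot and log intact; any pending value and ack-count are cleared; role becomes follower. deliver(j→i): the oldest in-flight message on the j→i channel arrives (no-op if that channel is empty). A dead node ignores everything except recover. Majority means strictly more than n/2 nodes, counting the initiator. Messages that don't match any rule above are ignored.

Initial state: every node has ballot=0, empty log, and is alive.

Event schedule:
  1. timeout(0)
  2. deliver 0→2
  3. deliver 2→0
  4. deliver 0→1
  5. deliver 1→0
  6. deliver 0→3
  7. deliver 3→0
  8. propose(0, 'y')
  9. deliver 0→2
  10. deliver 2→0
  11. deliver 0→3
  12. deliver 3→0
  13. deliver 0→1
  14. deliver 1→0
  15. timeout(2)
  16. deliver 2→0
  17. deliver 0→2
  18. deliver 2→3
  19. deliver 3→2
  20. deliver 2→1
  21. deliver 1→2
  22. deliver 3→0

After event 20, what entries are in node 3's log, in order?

y

1. timeout(0):  <0:cand b4 ->
2. deliver 0→2:  <2:foll b4 ->
3. deliver 2→0:  nop
4. deliver 0→1:  <1:foll b4 ->
5. deliver 1→0:  <0:lead b4 ->
6. deliver 0→3:  <3:foll b4 ->
7. deliver 3→0:  nop
8. propose(0,'y'):  nop
9. deliver 0→2:  <2:foll b4 y>
10. deliver 2→0:  nop
11. deliver 0→3:  <3:foll b4 y>
12. deliver 3→0:  <0:lead b4 y>
13. deliver 0→1:  <1:foll b4 y>
14. deliver 1→0:  nop
15. timeout(2):  <2:cand b10 y>
16. deliver 2→0:  <0:foll b10 y>
17. deliver 0→2:  nop
18. deliver 2→3:  <3:foll b10 y>
19. deliver 3→2:  <2:lead b10 y>
20. deliver 2→1:  <1:foll b10 y>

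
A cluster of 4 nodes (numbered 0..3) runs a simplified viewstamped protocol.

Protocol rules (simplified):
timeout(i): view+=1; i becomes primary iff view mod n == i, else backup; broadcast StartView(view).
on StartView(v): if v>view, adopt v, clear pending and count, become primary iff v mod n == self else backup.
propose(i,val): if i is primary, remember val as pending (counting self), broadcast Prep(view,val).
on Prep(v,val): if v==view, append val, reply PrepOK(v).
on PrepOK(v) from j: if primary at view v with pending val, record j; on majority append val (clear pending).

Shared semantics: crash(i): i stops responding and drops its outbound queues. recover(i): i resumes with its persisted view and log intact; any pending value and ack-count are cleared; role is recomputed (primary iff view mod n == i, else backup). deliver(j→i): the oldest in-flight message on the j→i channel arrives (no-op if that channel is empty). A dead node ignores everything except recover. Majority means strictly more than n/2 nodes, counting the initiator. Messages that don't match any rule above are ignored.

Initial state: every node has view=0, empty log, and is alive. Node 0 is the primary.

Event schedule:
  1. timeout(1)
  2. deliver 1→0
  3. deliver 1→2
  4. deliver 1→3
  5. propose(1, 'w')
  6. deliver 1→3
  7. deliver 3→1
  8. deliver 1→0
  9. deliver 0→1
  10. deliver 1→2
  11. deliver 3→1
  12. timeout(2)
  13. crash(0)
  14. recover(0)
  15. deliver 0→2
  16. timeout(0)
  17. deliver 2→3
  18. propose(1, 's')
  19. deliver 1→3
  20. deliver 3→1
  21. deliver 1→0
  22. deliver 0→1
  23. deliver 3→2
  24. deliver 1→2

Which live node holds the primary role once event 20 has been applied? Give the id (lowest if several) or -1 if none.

1

1. timeout(1):  <1:prim v1 ->
2. deliver 1→0:  <0:back v1 ->
3. deliver 1→2:  <2:back v1 ->
4. deliver 1→3:  <3:back v1 ->
5. propose(1,'w'):  nop
6. deliver 1→3:  <3:back v1 w>
7. deliver 3→1:  nop
8. deliver 1→0:  <0:back v1 w>
9. deliver 0→1:  <1:prim v1 w>
10. deliver 1→2:  <2:back v1 w>
11. deliver 3→1:  nop
12. timeout(2):  <2:prim v2 w>
13. crash(0):  <0:✗back v1 w>
14. recover(0):  <0:back v1 w>
15. deliver 0→2:  nop
16. timeout(0):  <0:back v2 w>
17. deliver 2→3:  <3:back v2 w>
18. propose(1,'s'):  nop
19. deliver 1→3:  nop
20. deliver 3→1:  nop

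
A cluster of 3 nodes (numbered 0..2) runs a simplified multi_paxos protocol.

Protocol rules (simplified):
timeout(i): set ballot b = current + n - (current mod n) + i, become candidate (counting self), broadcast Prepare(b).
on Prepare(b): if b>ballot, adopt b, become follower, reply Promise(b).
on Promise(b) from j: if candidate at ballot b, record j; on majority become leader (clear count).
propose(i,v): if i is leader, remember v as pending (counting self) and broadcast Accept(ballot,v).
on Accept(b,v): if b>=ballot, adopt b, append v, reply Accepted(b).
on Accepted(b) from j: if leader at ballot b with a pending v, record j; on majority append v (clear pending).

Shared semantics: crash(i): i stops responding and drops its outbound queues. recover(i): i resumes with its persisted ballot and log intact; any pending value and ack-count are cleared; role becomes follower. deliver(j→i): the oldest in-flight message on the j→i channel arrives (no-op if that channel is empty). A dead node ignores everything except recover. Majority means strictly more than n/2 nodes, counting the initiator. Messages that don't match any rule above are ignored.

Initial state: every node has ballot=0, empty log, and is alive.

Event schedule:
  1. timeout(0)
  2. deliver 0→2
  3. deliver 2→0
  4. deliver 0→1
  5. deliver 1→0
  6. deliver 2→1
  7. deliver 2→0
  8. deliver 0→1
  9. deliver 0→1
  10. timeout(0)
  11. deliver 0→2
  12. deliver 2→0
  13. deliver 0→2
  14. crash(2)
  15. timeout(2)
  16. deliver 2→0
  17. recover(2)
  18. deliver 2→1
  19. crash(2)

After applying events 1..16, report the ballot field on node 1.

1. timeout(0):  <0:cand b3 ->
2. deliver 0→2:  <2:foll b3 ->
3. deliver 2→0:  <0:lead b3 ->
4. deliver 0→1:  <1:foll b3 ->
5. deliver 1→0:  nop
6. deliver 2→1:  nop
7. deliver 2→0:  nop
8. deliver 0→1:  nop
9. deliver 0→1:  nop
10. timeout(0):  <0:cand b6 ->
11. deliver 0→2:  <2:foll b6 ->
12. deliver 2→0:  <0:lead b6 ->
13. deliver 0→2:  nop
14. crash(2):  <2:✗foll b6 ->
15. timeout(2):  nop
16. deliver 2→0:  nop

3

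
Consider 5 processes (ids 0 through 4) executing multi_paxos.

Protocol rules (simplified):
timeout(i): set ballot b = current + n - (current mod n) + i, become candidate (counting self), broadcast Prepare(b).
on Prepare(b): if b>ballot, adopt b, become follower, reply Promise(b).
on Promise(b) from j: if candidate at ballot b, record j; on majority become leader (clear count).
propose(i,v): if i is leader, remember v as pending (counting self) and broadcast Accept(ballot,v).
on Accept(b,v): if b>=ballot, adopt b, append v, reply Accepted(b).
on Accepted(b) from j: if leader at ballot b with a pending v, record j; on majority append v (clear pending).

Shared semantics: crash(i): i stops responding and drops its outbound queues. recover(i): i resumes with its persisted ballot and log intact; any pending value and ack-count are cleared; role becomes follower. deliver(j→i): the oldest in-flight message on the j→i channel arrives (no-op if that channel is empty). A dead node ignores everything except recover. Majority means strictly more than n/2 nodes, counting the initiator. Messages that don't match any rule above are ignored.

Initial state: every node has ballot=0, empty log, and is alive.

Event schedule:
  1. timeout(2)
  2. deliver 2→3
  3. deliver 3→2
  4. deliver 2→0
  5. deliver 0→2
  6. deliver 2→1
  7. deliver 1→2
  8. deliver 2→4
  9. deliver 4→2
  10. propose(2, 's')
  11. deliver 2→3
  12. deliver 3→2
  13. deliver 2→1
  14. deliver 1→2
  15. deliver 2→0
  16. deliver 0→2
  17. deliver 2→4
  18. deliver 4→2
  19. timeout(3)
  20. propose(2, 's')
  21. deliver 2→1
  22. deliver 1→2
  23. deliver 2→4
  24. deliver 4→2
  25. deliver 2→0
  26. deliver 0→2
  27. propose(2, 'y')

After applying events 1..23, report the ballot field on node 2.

7

step 1 timeout(2): 2={cand,b=7,log=-}
step 2 deliver 2→3: 3={foll,b=7,log=-}
step 3 deliver 3→2: —
step 4 deliver 2→0: 0={foll,b=7,log=-}
step 5 deliver 0→2: 2={lead,b=7,log=-}
step 6 deliver 2→1: 1={foll,b=7,log=-}
step 7 deliver 1→2: —
step 8 deliver 2→4: 4={foll,b=7,log=-}
step 9 deliver 4→2: —
step 10 propose(2,'s'): —
step 11 deliver 2→3: 3={foll,b=7,log=s}
step 12 deliver 3→2: —
step 13 deliver 2→1: 1={foll,b=7,log=s}
step 14 deliver 1→2: 2={lead,b=7,log=s}
step 15 deliver 2→0: 0={foll,b=7,log=s}
step 16 deliver 0→2: —
step 17 deliver 2→4: 4={foll,b=7,log=s}
step 18 deliver 4→2: —
step 19 timeout(3): 3={cand,b=13,log=s}
step 20 propose(2,'s'): —
step 21 deliver 2→1: 1={foll,b=7,log=s,s}
step 22 deliver 1→2: —
step 23 deliver 2→4: 4={foll,b=7,log=s,s}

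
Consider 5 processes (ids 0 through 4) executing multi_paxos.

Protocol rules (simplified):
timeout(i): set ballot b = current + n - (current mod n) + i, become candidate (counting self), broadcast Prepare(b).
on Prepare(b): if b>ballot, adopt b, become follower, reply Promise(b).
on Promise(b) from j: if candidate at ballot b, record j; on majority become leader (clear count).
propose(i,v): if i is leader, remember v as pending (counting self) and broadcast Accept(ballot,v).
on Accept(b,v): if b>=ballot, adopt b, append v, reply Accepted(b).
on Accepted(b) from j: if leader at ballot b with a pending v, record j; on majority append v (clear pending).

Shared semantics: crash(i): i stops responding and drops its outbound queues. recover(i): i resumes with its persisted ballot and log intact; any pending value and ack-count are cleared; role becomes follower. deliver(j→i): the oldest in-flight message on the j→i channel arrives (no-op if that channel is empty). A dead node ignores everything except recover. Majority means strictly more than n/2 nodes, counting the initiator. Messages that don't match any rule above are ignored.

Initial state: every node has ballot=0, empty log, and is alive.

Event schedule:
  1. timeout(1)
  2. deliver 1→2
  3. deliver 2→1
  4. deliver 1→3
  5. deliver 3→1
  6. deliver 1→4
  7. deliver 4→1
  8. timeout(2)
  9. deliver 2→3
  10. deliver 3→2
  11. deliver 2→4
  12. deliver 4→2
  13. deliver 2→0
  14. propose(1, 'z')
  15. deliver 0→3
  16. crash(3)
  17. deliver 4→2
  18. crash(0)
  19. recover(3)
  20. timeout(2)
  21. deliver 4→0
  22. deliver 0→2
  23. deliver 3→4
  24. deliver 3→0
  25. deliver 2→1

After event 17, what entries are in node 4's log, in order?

empty

after 1 — timeout(1): n1:cand/b6/[-]
after 2 — deliver 1→2: n2:foll/b6/[-]
after 3 — deliver 2→1: ·
after 4 — deliver 1→3: n3:foll/b6/[-]
after 5 — deliver 3→1: n1:lead/b6/[-]
after 6 — deliver 1→4: n4:foll/b6/[-]
after 7 — deliver 4→1: ·
after 8 — timeout(2): n2:cand/b12/[-]
after 9 — deliver 2→3: n3:foll/b12/[-]
after 10 — deliver 3→2: ·
after 11 — deliver 2→4: n4:foll/b12/[-]
after 12 — deliver 4→2: n2:lead/b12/[-]
after 13 — deliver 2→0: n0:foll/b12/[-]
after 14 — propose(1,'z'): ·
after 15 — deliver 0→3: ·
after 16 — crash(3): n3:✗foll/b12/[-]
after 17 — deliver 4→2: ·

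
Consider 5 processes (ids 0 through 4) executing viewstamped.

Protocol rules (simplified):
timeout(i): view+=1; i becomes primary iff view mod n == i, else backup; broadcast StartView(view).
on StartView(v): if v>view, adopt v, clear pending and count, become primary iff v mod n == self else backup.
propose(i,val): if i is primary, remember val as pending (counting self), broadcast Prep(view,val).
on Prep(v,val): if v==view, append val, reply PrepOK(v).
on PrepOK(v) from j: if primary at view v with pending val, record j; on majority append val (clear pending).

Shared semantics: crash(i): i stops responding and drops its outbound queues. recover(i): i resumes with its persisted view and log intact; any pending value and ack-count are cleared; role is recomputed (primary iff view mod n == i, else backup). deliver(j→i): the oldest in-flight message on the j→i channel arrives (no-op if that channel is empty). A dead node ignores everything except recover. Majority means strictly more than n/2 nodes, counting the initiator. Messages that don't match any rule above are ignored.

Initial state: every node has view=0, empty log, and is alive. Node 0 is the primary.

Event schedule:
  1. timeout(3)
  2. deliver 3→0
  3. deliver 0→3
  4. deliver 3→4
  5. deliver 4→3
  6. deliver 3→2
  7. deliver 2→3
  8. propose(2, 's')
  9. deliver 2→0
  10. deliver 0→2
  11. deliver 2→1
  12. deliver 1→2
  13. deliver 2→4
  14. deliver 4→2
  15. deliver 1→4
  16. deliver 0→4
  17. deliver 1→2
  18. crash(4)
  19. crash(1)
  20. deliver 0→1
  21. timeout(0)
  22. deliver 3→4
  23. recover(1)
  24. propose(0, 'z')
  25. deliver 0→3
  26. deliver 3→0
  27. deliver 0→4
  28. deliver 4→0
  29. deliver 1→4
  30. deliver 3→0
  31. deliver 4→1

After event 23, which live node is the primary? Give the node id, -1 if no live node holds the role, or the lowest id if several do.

-1

e1 timeout(3): 3[back,v=1,-]
e2 deliver 3→0: 0[back,v=1,-]
e3 deliver 0→3: ·
e4 deliver 3→4: 4[back,v=1,-]
e5 deliver 4→3: ·
e6 deliver 3→2: 2[back,v=1,-]
e7 deliver 2→3: ·
e8 propose(2,'s'): ·
e9 deliver 2→0: ·
e10 deliver 0→2: ·
e11 deliver 2→1: ·
e12 deliver 1→2: ·
e13 deliver 2→4: ·
e14 deliver 4→2: ·
e15 deliver 1→4: ·
e16 deliver 0→4: ·
e17 deliver 1→2: ·
e18 crash(4): 4[✗back,v=1,-]
e19 crash(1): 1[✗back,v=0,-]
e20 deliver 0→1: ·
e21 timeout(0): 0[back,v=2,-]
e22 deliver 3→4: ·
e23 recover(1): 1[back,v=0,-]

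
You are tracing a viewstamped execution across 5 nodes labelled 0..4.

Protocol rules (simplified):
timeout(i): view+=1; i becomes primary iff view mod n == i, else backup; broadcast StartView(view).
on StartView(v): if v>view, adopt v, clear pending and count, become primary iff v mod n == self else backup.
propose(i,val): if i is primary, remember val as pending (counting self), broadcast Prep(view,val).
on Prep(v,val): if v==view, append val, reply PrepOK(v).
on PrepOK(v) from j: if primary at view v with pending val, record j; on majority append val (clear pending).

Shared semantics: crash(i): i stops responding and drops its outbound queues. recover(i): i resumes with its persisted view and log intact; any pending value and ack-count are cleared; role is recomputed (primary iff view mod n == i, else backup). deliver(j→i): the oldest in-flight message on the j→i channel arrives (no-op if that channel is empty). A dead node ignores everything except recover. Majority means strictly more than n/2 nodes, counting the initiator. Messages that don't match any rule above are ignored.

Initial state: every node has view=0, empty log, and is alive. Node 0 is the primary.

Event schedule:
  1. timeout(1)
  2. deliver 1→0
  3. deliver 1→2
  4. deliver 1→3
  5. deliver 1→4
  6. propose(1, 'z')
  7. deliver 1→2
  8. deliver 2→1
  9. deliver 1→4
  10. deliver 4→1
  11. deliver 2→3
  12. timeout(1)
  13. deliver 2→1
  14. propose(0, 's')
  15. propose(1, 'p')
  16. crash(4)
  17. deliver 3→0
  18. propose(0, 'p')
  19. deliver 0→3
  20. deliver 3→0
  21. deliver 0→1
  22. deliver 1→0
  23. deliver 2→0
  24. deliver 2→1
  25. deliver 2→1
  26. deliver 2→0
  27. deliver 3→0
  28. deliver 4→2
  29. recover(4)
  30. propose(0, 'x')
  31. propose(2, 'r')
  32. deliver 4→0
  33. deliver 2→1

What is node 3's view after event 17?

1

after 1 — timeout(1): n1:prim/v1/[-]
after 2 — deliver 1→0: n0:back/v1/[-]
after 3 — deliver 1→2: n2:back/v1/[-]
after 4 — deliver 1→3: n3:back/v1/[-]
after 5 — deliver 1→4: n4:back/v1/[-]
after 6 — propose(1,'z'): ·
after 7 — deliver 1→2: n2:back/v1/[z]
after 8 — deliver 2→1: ·
after 9 — deliver 1→4: n4:back/v1/[z]
after 10 — deliver 4→1: n1:prim/v1/[z]
after 11 — deliver 2→3: ·
after 12 — timeout(1): n1:back/v2/[z]
after 13 — deliver 2→1: ·
after 14 — propose(0,'s'): ·
after 15 — propose(1,'p'): ·
after 16 — crash(4): n4:✗back/v1/[z]
after 17 — deliver 3→0: ·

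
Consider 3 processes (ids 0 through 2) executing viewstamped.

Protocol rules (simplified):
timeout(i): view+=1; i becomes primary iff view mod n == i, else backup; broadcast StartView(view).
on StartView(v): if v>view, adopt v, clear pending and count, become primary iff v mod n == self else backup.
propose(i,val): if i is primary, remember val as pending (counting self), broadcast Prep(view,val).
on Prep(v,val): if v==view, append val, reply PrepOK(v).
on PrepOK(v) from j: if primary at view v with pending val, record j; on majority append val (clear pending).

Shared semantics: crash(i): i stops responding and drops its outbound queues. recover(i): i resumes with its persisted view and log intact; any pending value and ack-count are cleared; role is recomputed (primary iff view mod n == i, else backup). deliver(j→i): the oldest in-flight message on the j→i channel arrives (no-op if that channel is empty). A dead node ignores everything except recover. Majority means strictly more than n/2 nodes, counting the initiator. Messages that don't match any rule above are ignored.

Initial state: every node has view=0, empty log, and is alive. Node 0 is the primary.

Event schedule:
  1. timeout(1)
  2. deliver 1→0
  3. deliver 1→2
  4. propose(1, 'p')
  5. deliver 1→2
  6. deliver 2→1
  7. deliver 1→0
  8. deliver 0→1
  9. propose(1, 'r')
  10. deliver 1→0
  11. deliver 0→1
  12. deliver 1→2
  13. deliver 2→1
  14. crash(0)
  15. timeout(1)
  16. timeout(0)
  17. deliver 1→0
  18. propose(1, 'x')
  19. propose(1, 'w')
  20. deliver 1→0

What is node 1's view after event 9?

e1 timeout(1): 1[prim,v=1,-]
e2 deliver 1→0: 0[back,v=1,-]
e3 deliver 1→2: 2[back,v=1,-]
e4 propose(1,'p'): ·
e5 deliver 1→2: 2[back,v=1,p]
e6 deliver 2→1: 1[prim,v=1,p]
e7 deliver 1→0: 0[back,v=1,p]
e8 deliver 0→1: ·
e9 propose(1,'r'): ·

1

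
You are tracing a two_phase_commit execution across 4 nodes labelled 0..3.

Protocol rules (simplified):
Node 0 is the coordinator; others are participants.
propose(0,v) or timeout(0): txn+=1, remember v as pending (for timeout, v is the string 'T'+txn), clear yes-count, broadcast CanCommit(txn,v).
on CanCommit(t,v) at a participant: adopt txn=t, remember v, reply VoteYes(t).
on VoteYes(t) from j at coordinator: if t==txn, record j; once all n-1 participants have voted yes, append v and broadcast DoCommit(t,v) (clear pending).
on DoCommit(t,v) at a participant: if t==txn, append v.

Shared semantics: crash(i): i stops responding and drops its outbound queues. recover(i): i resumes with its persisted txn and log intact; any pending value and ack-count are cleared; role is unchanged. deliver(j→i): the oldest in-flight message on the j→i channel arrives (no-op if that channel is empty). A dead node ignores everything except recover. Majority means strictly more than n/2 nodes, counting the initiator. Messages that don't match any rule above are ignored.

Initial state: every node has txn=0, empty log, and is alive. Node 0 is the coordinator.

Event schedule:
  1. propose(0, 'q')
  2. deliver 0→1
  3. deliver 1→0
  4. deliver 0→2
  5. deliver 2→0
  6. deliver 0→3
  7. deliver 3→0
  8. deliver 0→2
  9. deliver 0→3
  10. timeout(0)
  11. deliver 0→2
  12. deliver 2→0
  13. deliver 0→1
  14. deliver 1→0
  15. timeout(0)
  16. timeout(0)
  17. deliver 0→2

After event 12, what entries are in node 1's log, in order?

step 1 propose(0,'q'): 0={coor,t=1,log=-}
step 2 deliver 0→1: 1={part,t=1,log=-}
step 3 deliver 1→0: —
step 4 deliver 0→2: 2={part,t=1,log=-}
step 5 deliver 2→0: —
step 6 deliver 0→3: 3={part,t=1,log=-}
step 7 deliver 3→0: 0={coor,t=1,log=q}
step 8 deliver 0→2: 2={part,t=1,log=q}
step 9 deliver 0→3: 3={part,t=1,log=q}
step 10 timeout(0): 0={coor,t=2,log=q}
step 11 deliver 0→2: 2={part,t=2,log=q}
step 12 deliver 2→0: —

empty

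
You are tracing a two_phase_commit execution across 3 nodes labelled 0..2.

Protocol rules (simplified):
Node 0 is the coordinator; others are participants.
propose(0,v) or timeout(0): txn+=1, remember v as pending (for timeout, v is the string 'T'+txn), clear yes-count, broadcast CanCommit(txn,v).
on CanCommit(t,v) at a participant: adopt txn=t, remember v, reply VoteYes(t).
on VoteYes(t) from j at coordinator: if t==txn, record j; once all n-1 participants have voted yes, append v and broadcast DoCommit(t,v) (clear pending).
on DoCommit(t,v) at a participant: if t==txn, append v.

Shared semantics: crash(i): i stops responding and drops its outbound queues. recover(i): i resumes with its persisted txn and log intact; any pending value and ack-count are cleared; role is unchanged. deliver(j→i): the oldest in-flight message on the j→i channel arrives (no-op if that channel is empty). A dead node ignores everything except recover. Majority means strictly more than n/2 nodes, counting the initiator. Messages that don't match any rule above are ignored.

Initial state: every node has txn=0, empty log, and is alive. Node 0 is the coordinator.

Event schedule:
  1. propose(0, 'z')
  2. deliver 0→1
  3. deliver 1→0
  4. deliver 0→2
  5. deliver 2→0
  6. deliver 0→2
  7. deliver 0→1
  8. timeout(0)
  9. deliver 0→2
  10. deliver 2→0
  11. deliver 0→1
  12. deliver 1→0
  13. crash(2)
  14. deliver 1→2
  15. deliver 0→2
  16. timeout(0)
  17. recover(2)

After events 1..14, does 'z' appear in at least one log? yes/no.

yes

1. propose(0,'z'):  <0:coor t1 ->
2. deliver 0→1:  <1:part t1 ->
3. deliver 1→0:  nop
4. deliver 0→2:  <2:part t1 ->
5. deliver 2→0:  <0:coor t1 z>
6. deliver 0→2:  <2:part t1 z>
7. deliver 0→1:  <1:part t1 z>
8. timeout(0):  <0:coor t2 z>
9. deliver 0→2:  <2:part t2 z>
10. deliver 2→0:  nop
11. deliver 0→1:  <1:part t2 z>
12. deliver 1→0:  <0:coor t2 z,T2>
13. crash(2):  <2:✗part t2 z>
14. deliver 1→2:  nop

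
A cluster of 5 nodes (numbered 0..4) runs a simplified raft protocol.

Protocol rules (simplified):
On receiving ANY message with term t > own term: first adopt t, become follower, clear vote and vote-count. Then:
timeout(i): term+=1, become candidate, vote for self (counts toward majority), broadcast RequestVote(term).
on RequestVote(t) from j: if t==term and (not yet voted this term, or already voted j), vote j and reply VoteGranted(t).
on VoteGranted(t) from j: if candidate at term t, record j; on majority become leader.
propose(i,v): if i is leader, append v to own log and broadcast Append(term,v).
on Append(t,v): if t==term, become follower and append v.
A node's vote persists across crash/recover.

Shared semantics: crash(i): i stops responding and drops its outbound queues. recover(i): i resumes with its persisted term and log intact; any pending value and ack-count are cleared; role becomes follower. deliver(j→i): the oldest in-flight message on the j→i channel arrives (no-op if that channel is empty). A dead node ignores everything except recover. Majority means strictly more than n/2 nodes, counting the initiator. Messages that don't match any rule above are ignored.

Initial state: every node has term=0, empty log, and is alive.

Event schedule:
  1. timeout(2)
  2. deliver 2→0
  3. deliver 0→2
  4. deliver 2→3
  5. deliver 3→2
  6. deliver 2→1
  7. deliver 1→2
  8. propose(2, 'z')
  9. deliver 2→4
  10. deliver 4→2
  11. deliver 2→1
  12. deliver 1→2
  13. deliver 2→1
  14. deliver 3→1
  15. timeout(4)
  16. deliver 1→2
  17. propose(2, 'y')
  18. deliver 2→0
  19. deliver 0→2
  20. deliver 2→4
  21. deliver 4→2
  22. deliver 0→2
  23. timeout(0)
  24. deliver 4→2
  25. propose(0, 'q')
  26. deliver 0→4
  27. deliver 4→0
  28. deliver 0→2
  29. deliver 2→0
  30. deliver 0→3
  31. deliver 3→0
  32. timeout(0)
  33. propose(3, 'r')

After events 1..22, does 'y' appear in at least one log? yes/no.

yes

1. timeout(2):  <2:cand t1 ->
2. deliver 2→0:  <0:foll t1 ->
3. deliver 0→2:  nop
4. deliver 2→3:  <3:foll t1 ->
5. deliver 3→2:  <2:lead t1 ->
6. deliver 2→1:  <1:foll t1 ->
7. deliver 1→2:  nop
8. propose(2,'z'):  <2:lead t1 z>
9. deliver 2→4:  <4:foll t1 ->
10. deliver 4→2:  nop
11. deliver 2→1:  <1:foll t1 z>
12. deliver 1→2:  nop
13. deliver 2→1:  nop
14. deliver 3→1:  nop
15. timeout(4):  <4:cand t2 ->
16. deliver 1→2:  nop
17. propose(2,'y'):  <2:lead t1 z,y>
18. deliver 2→0:  <0:foll t1 z>
19. deliver 0→2:  nop
20. deliver 2→4:  nop
21. deliver 4→2:  <2:foll t2 z,y>
22. deliver 0→2:  nop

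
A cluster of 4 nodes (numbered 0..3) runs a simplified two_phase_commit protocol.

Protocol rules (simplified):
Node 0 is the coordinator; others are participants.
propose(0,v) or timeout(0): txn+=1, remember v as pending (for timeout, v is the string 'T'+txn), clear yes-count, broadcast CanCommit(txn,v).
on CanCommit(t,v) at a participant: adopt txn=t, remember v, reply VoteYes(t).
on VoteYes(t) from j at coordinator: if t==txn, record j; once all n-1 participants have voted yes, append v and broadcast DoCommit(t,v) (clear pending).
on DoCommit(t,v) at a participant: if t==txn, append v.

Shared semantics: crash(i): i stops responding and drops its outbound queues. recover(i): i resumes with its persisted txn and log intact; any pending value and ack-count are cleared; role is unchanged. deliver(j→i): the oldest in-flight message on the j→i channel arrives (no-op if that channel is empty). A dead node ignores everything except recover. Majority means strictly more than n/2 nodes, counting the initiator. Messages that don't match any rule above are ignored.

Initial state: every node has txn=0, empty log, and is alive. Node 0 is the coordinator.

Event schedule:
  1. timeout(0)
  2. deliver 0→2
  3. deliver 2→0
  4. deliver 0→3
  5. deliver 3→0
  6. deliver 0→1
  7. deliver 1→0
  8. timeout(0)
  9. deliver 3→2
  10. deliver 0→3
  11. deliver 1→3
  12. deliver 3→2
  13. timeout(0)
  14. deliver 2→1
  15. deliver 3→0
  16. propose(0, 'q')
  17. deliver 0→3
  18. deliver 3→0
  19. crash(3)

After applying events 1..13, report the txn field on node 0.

3

step 1 timeout(0): 0={coor,t=1,log=-}
step 2 deliver 0→2: 2={part,t=1,log=-}
step 3 deliver 2→0: —
step 4 deliver 0→3: 3={part,t=1,log=-}
step 5 deliver 3→0: —
step 6 deliver 0→1: 1={part,t=1,log=-}
step 7 deliver 1→0: 0={coor,t=1,log=T1}
step 8 timeout(0): 0={coor,t=2,log=T1}
step 9 deliver 3→2: —
step 10 deliver 0→3: 3={part,t=1,log=T1}
step 11 deliver 1→3: —
step 12 deliver 3→2: —
step 13 timeout(0): 0={coor,t=3,log=T1}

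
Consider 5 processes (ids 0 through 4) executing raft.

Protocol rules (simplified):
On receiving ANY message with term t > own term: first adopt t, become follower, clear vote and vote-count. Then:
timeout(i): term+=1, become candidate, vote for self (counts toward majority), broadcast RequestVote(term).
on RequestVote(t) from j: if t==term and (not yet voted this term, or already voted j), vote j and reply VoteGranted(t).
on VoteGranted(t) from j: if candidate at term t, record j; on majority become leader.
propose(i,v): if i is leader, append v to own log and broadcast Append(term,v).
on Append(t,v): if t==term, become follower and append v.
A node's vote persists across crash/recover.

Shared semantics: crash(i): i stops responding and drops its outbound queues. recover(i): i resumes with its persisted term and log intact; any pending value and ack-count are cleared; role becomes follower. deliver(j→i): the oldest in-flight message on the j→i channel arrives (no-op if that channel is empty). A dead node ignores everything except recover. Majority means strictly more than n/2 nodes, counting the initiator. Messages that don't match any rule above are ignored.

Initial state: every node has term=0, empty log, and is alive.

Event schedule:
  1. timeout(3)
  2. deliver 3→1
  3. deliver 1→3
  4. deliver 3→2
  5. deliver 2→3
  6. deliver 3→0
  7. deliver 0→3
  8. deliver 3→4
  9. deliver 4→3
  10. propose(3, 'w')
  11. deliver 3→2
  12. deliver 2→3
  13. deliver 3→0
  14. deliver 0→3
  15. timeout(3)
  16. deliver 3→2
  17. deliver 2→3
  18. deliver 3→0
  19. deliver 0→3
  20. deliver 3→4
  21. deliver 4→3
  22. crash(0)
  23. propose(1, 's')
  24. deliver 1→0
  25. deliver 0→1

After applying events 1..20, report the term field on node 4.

1

1. timeout(3):  <3:cand t1 ->
2. deliver 3→1:  <1:foll t1 ->
3. deliver 1→3:  nop
4. deliver 3→2:  <2:foll t1 ->
5. deliver 2→3:  <3:lead t1 ->
6. deliver 3→0:  <0:foll t1 ->
7. deliver 0→3:  nop
8. deliver 3→4:  <4:foll t1 ->
9. deliver 4→3:  nop
10. propose(3,'w'):  <3:lead t1 w>
11. deliver 3→2:  <2:foll t1 w>
12. deliver 2→3:  nop
13. deliver 3→0:  <0:foll t1 w>
14. deliver 0→3:  nop
15. timeout(3):  <3:cand t2 w>
16. deliver 3→2:  <2:foll t2 w>
17. deliver 2→3:  nop
18. deliver 3→0:  <0:foll t2 w>
19. deliver 0→3:  <3:lead t2 w>
20. deliver 3→4:  <4:foll t1 w>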